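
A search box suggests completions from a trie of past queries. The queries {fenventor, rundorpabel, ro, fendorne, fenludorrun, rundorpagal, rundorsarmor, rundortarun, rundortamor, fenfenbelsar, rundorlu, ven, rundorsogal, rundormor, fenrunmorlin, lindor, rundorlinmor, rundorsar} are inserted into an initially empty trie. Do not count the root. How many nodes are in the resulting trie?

92

Trace insertions, counting only characters that open a new branch:
  "fenventor" → 9 new (f, e, n, v, e, n, t, o, r)
  "rundorpabel" → 11 new (r, u, n, d, o, r, p, a, b, e, l)
  "ro" → prefix "r" already present; 1 new (o)
  "fendorne" → prefix "fen" already present; 5 new (d, o, r, n, e)
  "fenludorrun" → prefix "fen" already present; 8 new (l, u, d, o, r, r, u, n)
  "rundorpagal" → prefix "rundorpa" already present; 3 new (g, a, l)
  "rundorsarmor" → prefix "rundor" already present; 6 new (s, a, r, m, o, r)
  "rundortarun" → prefix "rundor" already present; 5 new (t, a, r, u, n)
  "rundortamor" → prefix "rundorta" already present; 3 new (m, o, r)
  "fenfenbelsar" → prefix "fen" already present; 9 new (f, e, n, b, e, l, s, a, r)
  "rundorlu" → prefix "rundor" already present; 2 new (l, u)
  "ven" → 3 new (v, e, n)
  "rundorsogal" → prefix "rundors" already present; 4 new (o, g, a, l)
  "rundormor" → prefix "rundor" already present; 3 new (m, o, r)
  "fenrunmorlin" → prefix "fen" already present; 9 new (r, u, n, m, o, r, l, i, n)
  "lindor" → 6 new (l, i, n, d, o, r)
  "rundorlinmor" → prefix "rundorl" already present; 5 new (i, n, m, o, r)
  "rundorsar" → prefix "rundorsar" already present; 0 new (none)
Total nodes = 9 + 11 + 1 + 5 + 8 + 3 + 6 + 5 + 3 + 9 + 2 + 3 + 4 + 3 + 9 + 6 + 5 + 0 = 92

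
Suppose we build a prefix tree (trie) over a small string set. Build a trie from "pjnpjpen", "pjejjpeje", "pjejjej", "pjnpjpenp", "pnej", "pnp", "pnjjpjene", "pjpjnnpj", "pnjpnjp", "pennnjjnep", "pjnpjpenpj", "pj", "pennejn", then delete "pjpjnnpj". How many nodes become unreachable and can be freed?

6

Walk "pjpjnnpj" from the leaf back toward the root, removing each node that no remaining word uses.
The suffix "pjnnpj" (6 nodes) is used only by "pjpjnnpj"; the node for "pj" still has the child "n", so pruning stops there.
Nodes removed: 6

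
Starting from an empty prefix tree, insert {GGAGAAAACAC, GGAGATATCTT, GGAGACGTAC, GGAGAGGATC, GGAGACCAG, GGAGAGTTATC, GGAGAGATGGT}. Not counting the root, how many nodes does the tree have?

40

For each word, the new-node count is its length minus the longest prefix already in the trie:
  "GGAGAAAACAC" → 11 new (G, G, A, G, A, A, A, A, C, A, C)
  "GGAGATATCTT" → prefix "GGAGA" already present; 6 new (T, A, T, C, T, T)
  "GGAGACGTAC" → prefix "GGAGA" already present; 5 new (C, G, T, A, C)
  "GGAGAGGATC" → prefix "GGAGA" already present; 5 new (G, G, A, T, C)
  "GGAGACCAG" → prefix "GGAGAC" already present; 3 new (C, A, G)
  "GGAGAGTTATC" → prefix "GGAGAG" already present; 5 new (T, T, A, T, C)
  "GGAGAGATGGT" → prefix "GGAGAG" already present; 5 new (A, T, G, G, T)
Total nodes = 11 + 6 + 5 + 5 + 3 + 5 + 5 = 40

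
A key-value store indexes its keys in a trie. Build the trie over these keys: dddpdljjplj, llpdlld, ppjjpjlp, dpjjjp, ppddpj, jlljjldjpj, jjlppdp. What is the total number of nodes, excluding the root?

Insert word by word; a character creates a node only if that edge doesn't already exist:
  "dddpdljjplj" → 11 new (d, d, d, p, d, l, j, j, p, l, j)
  "llpdlld" → 7 new (l, l, p, d, l, l, d)
  "ppjjpjlp" → 8 new (p, p, j, j, p, j, l, p)
  "dpjjjp" → prefix "d" already present; 5 new (p, j, j, j, p)
  "ppddpj" → prefix "pp" already present; 4 new (d, d, p, j)
  "jlljjldjpj" → 10 new (j, l, l, j, j, l, d, j, p, j)
  "jjlppdp" → prefix "j" already present; 6 new (j, l, p, p, d, p)
Total nodes = 11 + 7 + 8 + 5 + 4 + 10 + 6 = 51

51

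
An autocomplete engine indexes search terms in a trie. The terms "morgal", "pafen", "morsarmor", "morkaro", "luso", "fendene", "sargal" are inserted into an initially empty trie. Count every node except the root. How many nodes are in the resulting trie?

For each word, the new-node count is its length minus the longest prefix already in the trie:
  "morgal" → 6 new (m, o, r, g, a, l)
  "pafen" → 5 new (p, a, f, e, n)
  "morsarmor" → prefix "mor" already present; 6 new (s, a, r, m, o, r)
  "morkaro" → prefix "mor" already present; 4 new (k, a, r, o)
  "luso" → 4 new (l, u, s, o)
  "fendene" → 7 new (f, e, n, d, e, n, e)
  "sargal" → 6 new (s, a, r, g, a, l)
Total nodes = 6 + 5 + 6 + 4 + 4 + 7 + 6 = 38

38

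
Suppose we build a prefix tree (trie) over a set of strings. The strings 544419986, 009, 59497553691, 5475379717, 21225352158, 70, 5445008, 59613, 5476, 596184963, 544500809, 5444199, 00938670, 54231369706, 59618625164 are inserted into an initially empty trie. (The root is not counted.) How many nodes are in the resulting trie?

78

Trace insertions, counting only characters that open a new branch:
  "544419986" → 9 new (5, 4, 4, 4, 1, 9, 9, 8, 6)
  "009" → 3 new (0, 0, 9)
  "59497553691" → prefix "5" already present; 10 new (9, 4, 9, 7, 5, 5, 3, 6, 9, 1)
  "5475379717" → prefix "54" already present; 8 new (7, 5, 3, 7, 9, 7, 1, 7)
  "21225352158" → 11 new (2, 1, 2, 2, 5, 3, 5, 2, 1, 5, 8)
  "70" → 2 new (7, 0)
  "5445008" → prefix "544" already present; 4 new (5, 0, 0, 8)
  "59613" → prefix "59" already present; 3 new (6, 1, 3)
  "5476" → prefix "547" already present; 1 new (6)
  "596184963" → prefix "5961" already present; 5 new (8, 4, 9, 6, 3)
  "544500809" → prefix "5445008" already present; 2 new (0, 9)
  "5444199" → prefix "5444199" already present; 0 new (none)
  "00938670" → prefix "009" already present; 5 new (3, 8, 6, 7, 0)
  "54231369706" → prefix "54" already present; 9 new (2, 3, 1, 3, 6, 9, 7, 0, 6)
  "59618625164" → prefix "59618" already present; 6 new (6, 2, 5, 1, 6, 4)
Total nodes = 9 + 3 + 10 + 8 + 11 + 2 + 4 + 3 + 1 + 5 + 2 + 0 + 5 + 9 + 6 = 78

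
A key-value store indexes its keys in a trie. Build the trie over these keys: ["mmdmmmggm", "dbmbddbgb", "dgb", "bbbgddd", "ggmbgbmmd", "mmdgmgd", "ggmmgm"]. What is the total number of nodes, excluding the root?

43

Count nodes per top-level branch (shared prefixes stored once):
  'b'-branch (bbbgddd): 7 nodes
  'd'-branch (dbmbddbgb, dgb): 11 nodes
  'g'-branch (ggmbgbmmd, ggmmgm): 12 nodes
  'm'-branch (mmdgmgd, mmdmmmggm): 13 nodes
Sum: 43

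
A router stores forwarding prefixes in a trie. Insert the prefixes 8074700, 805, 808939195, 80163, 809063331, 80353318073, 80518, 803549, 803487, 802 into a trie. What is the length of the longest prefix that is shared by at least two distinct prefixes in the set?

4

The deepest shared node is where two words last agree before diverging.
e.g. "80353318073" and "803549" share the prefix "8035" of length 4; no pair shares a longer one.
Longest shared-prefix length: 4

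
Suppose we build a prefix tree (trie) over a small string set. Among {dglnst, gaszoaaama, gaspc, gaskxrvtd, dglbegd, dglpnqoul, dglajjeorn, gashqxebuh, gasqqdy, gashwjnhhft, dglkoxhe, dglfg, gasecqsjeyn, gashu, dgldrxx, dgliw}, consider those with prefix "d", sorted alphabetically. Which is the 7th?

dglnst

Filter for "d…" and sort: "dglajjeorn", "dglbegd", "dgldrxx", "dglfg", "dgliw", "dglkoxhe", "dglnst", "dglpnqoul"
The 7th is dglnst.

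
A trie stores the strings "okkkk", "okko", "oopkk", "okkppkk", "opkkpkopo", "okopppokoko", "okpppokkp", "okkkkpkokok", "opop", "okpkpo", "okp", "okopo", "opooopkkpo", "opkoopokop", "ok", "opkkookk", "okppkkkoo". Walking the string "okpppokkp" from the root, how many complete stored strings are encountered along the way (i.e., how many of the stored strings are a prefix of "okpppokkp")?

3

Traverse "okpppokkp" character by character; count nodes along the way that are marked as word ends.
Prefixes of the query that are stored words: "ok", "okp", "okpppokkp"
Count: 3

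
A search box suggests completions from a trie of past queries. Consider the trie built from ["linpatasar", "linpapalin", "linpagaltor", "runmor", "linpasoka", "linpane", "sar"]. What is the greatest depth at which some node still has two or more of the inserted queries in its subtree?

Look for the deepest trie node that still has at least two words in its subtree.
"linpagaltor" and "linpane" agree on "linpa" (5 characters) before diverging; nothing deeper is shared.
Longest shared-prefix length: 5

5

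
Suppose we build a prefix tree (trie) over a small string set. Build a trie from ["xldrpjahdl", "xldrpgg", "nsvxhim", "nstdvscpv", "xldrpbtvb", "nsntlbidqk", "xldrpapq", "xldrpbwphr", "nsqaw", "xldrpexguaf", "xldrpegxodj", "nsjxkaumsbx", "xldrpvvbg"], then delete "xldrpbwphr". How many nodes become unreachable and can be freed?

4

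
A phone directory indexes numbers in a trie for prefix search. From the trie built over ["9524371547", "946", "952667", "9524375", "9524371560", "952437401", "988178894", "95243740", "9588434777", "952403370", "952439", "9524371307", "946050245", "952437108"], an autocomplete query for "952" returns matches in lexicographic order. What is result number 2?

952437108

Filter for "952…" and sort: "952403370", "952437108", "9524371307", "9524371547", "9524371560", "95243740", "952437401", "9524375", "952439", "952667"
The 2nd is 952437108.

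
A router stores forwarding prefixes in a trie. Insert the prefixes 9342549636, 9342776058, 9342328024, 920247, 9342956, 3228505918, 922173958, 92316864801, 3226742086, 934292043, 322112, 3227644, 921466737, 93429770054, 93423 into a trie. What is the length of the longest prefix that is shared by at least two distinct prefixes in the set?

5

Look for the deepest trie node that still has at least two words in its subtree.
"93423" and "9342328024" agree on "93423" (5 characters) before diverging; nothing deeper is shared.
Longest shared-prefix length: 5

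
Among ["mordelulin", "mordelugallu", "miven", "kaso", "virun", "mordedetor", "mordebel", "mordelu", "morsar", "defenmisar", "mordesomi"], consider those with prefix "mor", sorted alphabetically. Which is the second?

mordedetor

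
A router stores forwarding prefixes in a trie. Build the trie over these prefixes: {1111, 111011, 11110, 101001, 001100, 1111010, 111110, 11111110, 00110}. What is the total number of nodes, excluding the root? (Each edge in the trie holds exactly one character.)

26

Insert word by word; a character creates a node only if that edge doesn't already exist:
  "1111" → 4 new (1, 1, 1, 1)
  "111011" → prefix "111" already present; 3 new (0, 1, 1)
  "11110" → prefix "1111" already present; 1 new (0)
  "101001" → prefix "1" already present; 5 new (0, 1, 0, 0, 1)
  "001100" → 6 new (0, 0, 1, 1, 0, 0)
  "1111010" → prefix "11110" already present; 2 new (1, 0)
  "111110" → prefix "1111" already present; 2 new (1, 0)
  "11111110" → prefix "11111" already present; 3 new (1, 1, 0)
  "00110" → prefix "00110" already present; 0 new (none)
Total nodes = 4 + 3 + 1 + 5 + 6 + 2 + 2 + 3 + 0 = 26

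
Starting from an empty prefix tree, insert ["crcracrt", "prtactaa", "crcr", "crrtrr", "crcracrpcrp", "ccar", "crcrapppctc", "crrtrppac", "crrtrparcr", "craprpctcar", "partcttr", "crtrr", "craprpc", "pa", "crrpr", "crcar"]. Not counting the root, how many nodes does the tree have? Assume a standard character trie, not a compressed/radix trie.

Insert word by word; a character creates a node only if that edge doesn't already exist:
  "crcracrt" → 8 new (c, r, c, r, a, c, r, t)
  "prtactaa" → 8 new (p, r, t, a, c, t, a, a)
  "crcr" → prefix "crcr" already present; 0 new (none)
  "crrtrr" → prefix "cr" already present; 4 new (r, t, r, r)
  "crcracrpcrp" → prefix "crcracr" already present; 4 new (p, c, r, p)
  "ccar" → prefix "c" already present; 3 new (c, a, r)
  "crcrapppctc" → prefix "crcra" already present; 6 new (p, p, p, c, t, c)
  "crrtrppac" → prefix "crrtr" already present; 4 new (p, p, a, c)
  "crrtrparcr" → prefix "crrtrp" already present; 4 new (a, r, c, r)
  "craprpctcar" → prefix "cr" already present; 9 new (a, p, r, p, c, t, c, a, r)
  "partcttr" → prefix "p" already present; 7 new (a, r, t, c, t, t, r)
  "crtrr" → prefix "cr" already present; 3 new (t, r, r)
  "craprpc" → prefix "craprpc" already present; 0 new (none)
  "pa" → prefix "pa" already present; 0 new (none)
  "crrpr" → prefix "crr" already present; 2 new (p, r)
  "crcar" → prefix "crc" already present; 2 new (a, r)
Total nodes = 8 + 8 + 0 + 4 + 4 + 3 + 6 + 4 + 4 + 9 + 7 + 3 + 0 + 0 + 2 + 2 = 64

64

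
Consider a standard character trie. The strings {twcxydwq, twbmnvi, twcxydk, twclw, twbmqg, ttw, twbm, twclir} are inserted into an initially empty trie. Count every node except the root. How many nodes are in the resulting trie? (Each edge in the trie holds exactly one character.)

22

For each word, the new-node count is its length minus the longest prefix already in the trie:
  "twcxydwq" → 8 new (t, w, c, x, y, d, w, q)
  "twbmnvi" → prefix "tw" already present; 5 new (b, m, n, v, i)
  "twcxydk" → prefix "twcxyd" already present; 1 new (k)
  "twclw" → prefix "twc" already present; 2 new (l, w)
  "twbmqg" → prefix "twbm" already present; 2 new (q, g)
  "ttw" → prefix "t" already present; 2 new (t, w)
  "twbm" → prefix "twbm" already present; 0 new (none)
  "twclir" → prefix "twcl" already present; 2 new (i, r)
Total nodes = 8 + 5 + 1 + 2 + 2 + 2 + 0 + 2 = 22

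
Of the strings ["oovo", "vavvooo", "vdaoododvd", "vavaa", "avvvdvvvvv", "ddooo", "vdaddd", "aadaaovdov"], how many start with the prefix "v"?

Walk to "v"; the words in its subtree are exactly those with that prefix.
Words under "v": vavaa, vavvooo, vdaddd, vdaoododvd
Count: 4

4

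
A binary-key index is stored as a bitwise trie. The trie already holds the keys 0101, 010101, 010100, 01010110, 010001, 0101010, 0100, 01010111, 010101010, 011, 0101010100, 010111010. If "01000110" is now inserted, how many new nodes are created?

2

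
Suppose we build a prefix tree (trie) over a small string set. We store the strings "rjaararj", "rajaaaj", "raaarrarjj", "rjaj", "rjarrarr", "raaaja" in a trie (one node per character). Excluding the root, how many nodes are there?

30

Trace insertions, counting only characters that open a new branch:
  "rjaararj" → 8 new (r, j, a, a, r, a, r, j)
  "rajaaaj" → prefix "r" already present; 6 new (a, j, a, a, a, j)
  "raaarrarjj" → prefix "ra" already present; 8 new (a, a, r, r, a, r, j, j)
  "rjaj" → prefix "rja" already present; 1 new (j)
  "rjarrarr" → prefix "rja" already present; 5 new (r, r, a, r, r)
  "raaaja" → prefix "raaa" already present; 2 new (j, a)
Total nodes = 8 + 6 + 8 + 1 + 5 + 2 = 30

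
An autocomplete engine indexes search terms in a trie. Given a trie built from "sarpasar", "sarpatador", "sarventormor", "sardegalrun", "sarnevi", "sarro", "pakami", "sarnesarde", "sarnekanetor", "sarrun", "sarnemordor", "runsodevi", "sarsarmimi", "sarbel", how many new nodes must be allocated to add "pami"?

2

"pa" is already a path in the trie; the remaining "mi" must be added.
New nodes needed: |"pami"| − 2 = 4 − 2 = 2.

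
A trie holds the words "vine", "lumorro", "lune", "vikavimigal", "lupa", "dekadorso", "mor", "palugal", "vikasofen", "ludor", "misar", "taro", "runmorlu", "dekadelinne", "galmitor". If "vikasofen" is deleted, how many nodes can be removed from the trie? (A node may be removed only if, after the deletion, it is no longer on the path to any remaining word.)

Walk "vikasofen" from the leaf back toward the root, removing each node that no remaining word uses.
The suffix "sofen" (5 nodes) is used only by "vikasofen"; the node for "vika" still has the child "v", so pruning stops there.
Nodes removed: 5

5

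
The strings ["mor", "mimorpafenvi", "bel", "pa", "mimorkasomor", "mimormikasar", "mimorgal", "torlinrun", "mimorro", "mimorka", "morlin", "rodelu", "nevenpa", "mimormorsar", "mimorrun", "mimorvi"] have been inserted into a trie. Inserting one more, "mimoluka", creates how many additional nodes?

The longest prefix of "mimoluka" already in the trie is "mimo" (length 4).
So 8 − 4 = 4 new nodes.

4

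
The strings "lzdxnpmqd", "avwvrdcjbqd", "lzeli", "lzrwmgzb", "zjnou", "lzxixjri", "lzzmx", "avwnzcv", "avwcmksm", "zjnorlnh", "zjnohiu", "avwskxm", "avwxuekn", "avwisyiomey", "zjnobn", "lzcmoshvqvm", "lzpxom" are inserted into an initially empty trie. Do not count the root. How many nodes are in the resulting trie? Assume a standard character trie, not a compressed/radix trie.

91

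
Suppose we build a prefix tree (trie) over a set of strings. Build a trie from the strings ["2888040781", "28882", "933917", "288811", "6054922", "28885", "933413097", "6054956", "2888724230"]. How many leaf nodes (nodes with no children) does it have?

A leaf is a node with no children — equivalently, the end of a word that is not a proper prefix of any other stored word.
Those words: "2888040781", "288811", "28882", "28885", "2888724230", "6054922", "6054956", "933413097", "933917"
Leaf count: 9

9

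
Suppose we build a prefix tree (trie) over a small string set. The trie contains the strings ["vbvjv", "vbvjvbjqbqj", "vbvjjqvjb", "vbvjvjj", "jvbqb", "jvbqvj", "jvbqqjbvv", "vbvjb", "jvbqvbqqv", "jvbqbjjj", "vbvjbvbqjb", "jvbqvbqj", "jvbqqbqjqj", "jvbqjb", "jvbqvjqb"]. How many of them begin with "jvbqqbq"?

1

Walk to "jvbqqbq"; the words in its subtree are exactly those with that prefix.
Words under "jvbqqbq": jvbqqbqjqj
Count: 1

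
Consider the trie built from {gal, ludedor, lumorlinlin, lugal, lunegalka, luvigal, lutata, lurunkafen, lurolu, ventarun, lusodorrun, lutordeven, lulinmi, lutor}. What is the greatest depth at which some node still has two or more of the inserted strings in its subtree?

The deepest shared node is where two words last agree before diverging.
e.g. "lutor" and "lutordeven" share the prefix "lutor" of length 5; no pair shares a longer one.
Longest shared-prefix length: 5

5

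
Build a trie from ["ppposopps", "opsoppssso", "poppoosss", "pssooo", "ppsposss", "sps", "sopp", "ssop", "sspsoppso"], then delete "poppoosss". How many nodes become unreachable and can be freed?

8

Walk "poppoosss" from the leaf back toward the root, removing each node that no remaining word uses.
The suffix "oppoosss" (8 nodes) is used only by "poppoosss"; the node for "p" still has the child "p", so pruning stops there.
Nodes removed: 8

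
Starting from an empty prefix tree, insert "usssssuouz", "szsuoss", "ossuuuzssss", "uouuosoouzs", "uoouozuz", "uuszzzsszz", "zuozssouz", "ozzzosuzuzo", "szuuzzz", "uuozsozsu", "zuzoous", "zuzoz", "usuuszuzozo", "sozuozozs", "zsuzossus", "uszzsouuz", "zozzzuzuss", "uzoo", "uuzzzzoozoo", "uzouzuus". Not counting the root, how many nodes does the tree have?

For each word, the new-node count is its length minus the longest prefix already in the trie:
  "usssssuouz" → 10 new (u, s, s, s, s, s, u, o, u, z)
  "szsuoss" → 7 new (s, z, s, u, o, s, s)
  "ossuuuzssss" → 11 new (o, s, s, u, u, u, z, s, s, s, s)
  "uouuosoouzs" → prefix "u" already present; 10 new (o, u, u, o, s, o, o, u, z, s)
  "uoouozuz" → prefix "uo" already present; 6 new (o, u, o, z, u, z)
  "uuszzzsszz" → prefix "u" already present; 9 new (u, s, z, z, z, s, s, z, z)
  "zuozssouz" → 9 new (z, u, o, z, s, s, o, u, z)
  "ozzzosuzuzo" → prefix "o" already present; 10 new (z, z, z, o, s, u, z, u, z, o)
  "szuuzzz" → prefix "sz" already present; 5 new (u, u, z, z, z)
  "uuozsozsu" → prefix "uu" already present; 7 new (o, z, s, o, z, s, u)
  "zuzoous" → prefix "zu" already present; 5 new (z, o, o, u, s)
  "zuzoz" → prefix "zuzo" already present; 1 new (z)
  "usuuszuzozo" → prefix "us" already present; 9 new (u, u, s, z, u, z, o, z, o)
  "sozuozozs" → prefix "s" already present; 8 new (o, z, u, o, z, o, z, s)
  "zsuzossus" → prefix "z" already present; 8 new (s, u, z, o, s, s, u, s)
  "uszzsouuz" → prefix "us" already present; 7 new (z, z, s, o, u, u, z)
  "zozzzuzuss" → prefix "z" already present; 9 new (o, z, z, z, u, z, u, s, s)
  "uzoo" → prefix "u" already present; 3 new (z, o, o)
  "uuzzzzoozoo" → prefix "uu" already present; 9 new (z, z, z, z, o, o, z, o, o)
  "uzouzuus" → prefix "uzo" already present; 5 new (u, z, u, u, s)
Total nodes = 10 + 7 + 11 + 10 + 6 + 9 + 9 + 10 + 5 + 7 + 5 + 1 + 9 + 8 + 8 + 7 + 9 + 3 + 9 + 5 = 148

148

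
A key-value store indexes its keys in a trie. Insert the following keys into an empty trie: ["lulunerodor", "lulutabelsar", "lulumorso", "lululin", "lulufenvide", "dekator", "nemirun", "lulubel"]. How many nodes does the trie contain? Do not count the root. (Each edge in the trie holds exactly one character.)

51

For each word, the new-node count is its length minus the longest prefix already in the trie:
  "lulunerodor" → 11 new (l, u, l, u, n, e, r, o, d, o, r)
  "lulutabelsar" → prefix "lulu" already present; 8 new (t, a, b, e, l, s, a, r)
  "lulumorso" → prefix "lulu" already present; 5 new (m, o, r, s, o)
  "lululin" → prefix "lulu" already present; 3 new (l, i, n)
  "lulufenvide" → prefix "lulu" already present; 7 new (f, e, n, v, i, d, e)
  "dekator" → 7 new (d, e, k, a, t, o, r)
  "nemirun" → 7 new (n, e, m, i, r, u, n)
  "lulubel" → prefix "lulu" already present; 3 new (b, e, l)
Total nodes = 11 + 8 + 5 + 3 + 7 + 7 + 7 + 3 = 51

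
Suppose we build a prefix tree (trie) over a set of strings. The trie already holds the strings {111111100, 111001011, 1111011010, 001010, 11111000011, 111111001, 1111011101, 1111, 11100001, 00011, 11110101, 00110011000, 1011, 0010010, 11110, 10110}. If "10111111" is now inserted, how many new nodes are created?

The longest prefix of "10111111" already in the trie is "1011" (length 4).
New nodes needed: |"10111111"| − 4 = 8 − 4 = 4.

4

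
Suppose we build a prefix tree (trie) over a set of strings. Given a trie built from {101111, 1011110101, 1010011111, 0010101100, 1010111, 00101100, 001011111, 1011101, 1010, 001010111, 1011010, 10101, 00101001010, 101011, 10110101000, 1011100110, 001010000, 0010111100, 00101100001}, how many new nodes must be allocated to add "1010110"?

Walking "1010110" from the root, the first 6 characters ("101011") follow existing edges; "0" is the first miss.
So 7 − 6 = 1 new nodes.

1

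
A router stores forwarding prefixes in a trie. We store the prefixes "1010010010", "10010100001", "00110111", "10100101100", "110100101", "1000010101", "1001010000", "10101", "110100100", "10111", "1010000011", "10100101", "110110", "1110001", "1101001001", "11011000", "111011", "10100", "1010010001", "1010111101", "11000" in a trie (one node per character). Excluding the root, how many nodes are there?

Trace insertions, counting only characters that open a new branch:
  "1010010010" → 10 new (1, 0, 1, 0, 0, 1, 0, 0, 1, 0)
  "10010100001" → prefix "10" already present; 9 new (0, 1, 0, 1, 0, 0, 0, 0, 1)
  "00110111" → 8 new (0, 0, 1, 1, 0, 1, 1, 1)
  "10100101100" → prefix "1010010" already present; 4 new (1, 1, 0, 0)
  "110100101" → prefix "1" already present; 8 new (1, 0, 1, 0, 0, 1, 0, 1)
  "1000010101" → prefix "100" already present; 7 new (0, 0, 1, 0, 1, 0, 1)
  "1001010000" → prefix "1001010000" already present; 0 new (none)
  "10101" → prefix "1010" already present; 1 new (1)
  "110100100" → prefix "11010010" already present; 1 new (0)
  "10111" → prefix "101" already present; 2 new (1, 1)
  "1010000011" → prefix "10100" already present; 5 new (0, 0, 0, 1, 1)
  "10100101" → prefix "10100101" already present; 0 new (none)
  "110110" → prefix "1101" already present; 2 new (1, 0)
  "1110001" → prefix "11" already present; 5 new (1, 0, 0, 0, 1)
  "1101001001" → prefix "110100100" already present; 1 new (1)
  "11011000" → prefix "110110" already present; 2 new (0, 0)
  "111011" → prefix "1110" already present; 2 new (1, 1)
  "10100" → prefix "10100" already present; 0 new (none)
  "1010010001" → prefix "10100100" already present; 2 new (0, 1)
  "1010111101" → prefix "10101" already present; 5 new (1, 1, 1, 0, 1)
  "11000" → prefix "110" already present; 2 new (0, 0)
Total nodes = 10 + 9 + 8 + 4 + 8 + 7 + 0 + 1 + 1 + 2 + 5 + 0 + 2 + 5 + 1 + 2 + 2 + 0 + 2 + 5 + 2 = 76

76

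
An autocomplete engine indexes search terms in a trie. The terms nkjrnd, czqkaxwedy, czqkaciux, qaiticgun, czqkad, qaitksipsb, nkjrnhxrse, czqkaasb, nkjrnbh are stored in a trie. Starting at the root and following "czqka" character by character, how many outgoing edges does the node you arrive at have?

Walk "czqka" from the root, arriving at one node.
Distinct next characters after "czqka": a, c, d, x.
That node has 4 child edges.

4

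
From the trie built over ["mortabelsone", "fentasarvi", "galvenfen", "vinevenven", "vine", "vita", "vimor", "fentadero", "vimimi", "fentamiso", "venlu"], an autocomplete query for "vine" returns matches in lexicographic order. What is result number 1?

vine

Filter for "vine…" and sort: "vine", "vinevenven"
Position 1: vine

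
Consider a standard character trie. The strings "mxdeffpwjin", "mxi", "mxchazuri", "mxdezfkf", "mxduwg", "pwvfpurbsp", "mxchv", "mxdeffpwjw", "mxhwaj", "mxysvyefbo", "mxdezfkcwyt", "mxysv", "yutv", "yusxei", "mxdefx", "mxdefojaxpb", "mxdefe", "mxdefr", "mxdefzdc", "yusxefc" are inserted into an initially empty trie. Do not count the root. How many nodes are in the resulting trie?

Trace insertions, counting only characters that open a new branch:
  "mxdeffpwjin" → 11 new (m, x, d, e, f, f, p, w, j, i, n)
  "mxi" → prefix "mx" already present; 1 new (i)
  "mxchazuri" → prefix "mx" already present; 7 new (c, h, a, z, u, r, i)
  "mxdezfkf" → prefix "mxde" already present; 4 new (z, f, k, f)
  "mxduwg" → prefix "mxd" already present; 3 new (u, w, g)
  "pwvfpurbsp" → 10 new (p, w, v, f, p, u, r, b, s, p)
  "mxchv" → prefix "mxch" already present; 1 new (v)
  "mxdeffpwjw" → prefix "mxdeffpwj" already present; 1 new (w)
  "mxhwaj" → prefix "mx" already present; 4 new (h, w, a, j)
  "mxysvyefbo" → prefix "mx" already present; 8 new (y, s, v, y, e, f, b, o)
  "mxdezfkcwyt" → prefix "mxdezfk" already present; 4 new (c, w, y, t)
  "mxysv" → prefix "mxysv" already present; 0 new (none)
  "yutv" → 4 new (y, u, t, v)
  "yusxei" → prefix "yu" already present; 4 new (s, x, e, i)
  "mxdefx" → prefix "mxdef" already present; 1 new (x)
  "mxdefojaxpb" → prefix "mxdef" already present; 6 new (o, j, a, x, p, b)
  "mxdefe" → prefix "mxdef" already present; 1 new (e)
  "mxdefr" → prefix "mxdef" already present; 1 new (r)
  "mxdefzdc" → prefix "mxdef" already present; 3 new (z, d, c)
  "yusxefc" → prefix "yusxe" already present; 2 new (f, c)
Total nodes = 11 + 1 + 7 + 4 + 3 + 10 + 1 + 1 + 4 + 8 + 4 + 0 + 4 + 4 + 1 + 6 + 1 + 1 + 3 + 2 = 76

76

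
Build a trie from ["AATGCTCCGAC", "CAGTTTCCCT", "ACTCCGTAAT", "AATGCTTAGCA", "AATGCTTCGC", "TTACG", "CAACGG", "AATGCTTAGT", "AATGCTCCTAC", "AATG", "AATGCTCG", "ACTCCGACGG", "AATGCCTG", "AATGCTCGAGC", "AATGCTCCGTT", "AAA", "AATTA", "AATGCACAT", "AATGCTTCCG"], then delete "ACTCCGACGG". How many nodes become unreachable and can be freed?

4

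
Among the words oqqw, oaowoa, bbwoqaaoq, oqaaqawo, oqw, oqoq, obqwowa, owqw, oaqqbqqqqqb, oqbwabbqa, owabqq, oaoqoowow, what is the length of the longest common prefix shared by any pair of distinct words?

3

Look for the deepest trie node that still has at least two words in its subtree.
e.g. "oaoqoowow" and "oaowoa" share the prefix "oao" of length 3; no pair shares a longer one.
Longest shared-prefix length: 3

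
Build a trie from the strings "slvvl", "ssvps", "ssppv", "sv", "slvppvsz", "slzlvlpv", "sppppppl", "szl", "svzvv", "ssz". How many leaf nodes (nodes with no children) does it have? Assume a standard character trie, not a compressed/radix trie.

A leaf is a node with no children — equivalently, the end of a word that is not a proper prefix of any other stored word.
Those words: "slvppvsz", "slvvl", "slzlvlpv", "sppppppl", "ssppv", "ssvps", "ssz", "svzvv", "szl"
Leaf count: 9

9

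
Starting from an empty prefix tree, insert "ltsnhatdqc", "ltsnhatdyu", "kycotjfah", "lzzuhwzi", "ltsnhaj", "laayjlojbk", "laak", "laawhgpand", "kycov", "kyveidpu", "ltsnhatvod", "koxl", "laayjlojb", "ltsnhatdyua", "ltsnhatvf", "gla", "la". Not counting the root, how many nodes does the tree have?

For each word, the new-node count is its length minus the longest prefix already in the trie:
  "ltsnhatdqc" → 10 new (l, t, s, n, h, a, t, d, q, c)
  "ltsnhatdyu" → prefix "ltsnhatd" already present; 2 new (y, u)
  "kycotjfah" → 9 new (k, y, c, o, t, j, f, a, h)
  "lzzuhwzi" → prefix "l" already present; 7 new (z, z, u, h, w, z, i)
  "ltsnhaj" → prefix "ltsnha" already present; 1 new (j)
  "laayjlojbk" → prefix "l" already present; 9 new (a, a, y, j, l, o, j, b, k)
  "laak" → prefix "laa" already present; 1 new (k)
  "laawhgpand" → prefix "laa" already present; 7 new (w, h, g, p, a, n, d)
  "kycov" → prefix "kyco" already present; 1 new (v)
  "kyveidpu" → prefix "ky" already present; 6 new (v, e, i, d, p, u)
  "ltsnhatvod" → prefix "ltsnhat" already present; 3 new (v, o, d)
  "koxl" → prefix "k" already present; 3 new (o, x, l)
  "laayjlojb" → prefix "laayjlojb" already present; 0 new (none)
  "ltsnhatdyua" → prefix "ltsnhatdyu" already present; 1 new (a)
  "ltsnhatvf" → prefix "ltsnhatv" already present; 1 new (f)
  "gla" → 3 new (g, l, a)
  "la" → prefix "la" already present; 0 new (none)
Total nodes = 10 + 2 + 9 + 7 + 1 + 9 + 1 + 7 + 1 + 6 + 3 + 3 + 0 + 1 + 1 + 3 + 0 = 64

64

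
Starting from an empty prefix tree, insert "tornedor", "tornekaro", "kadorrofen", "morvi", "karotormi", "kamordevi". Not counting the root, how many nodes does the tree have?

41

Insert word by word; a character creates a node only if that edge doesn't already exist:
  "tornedor" → 8 new (t, o, r, n, e, d, o, r)
  "tornekaro" → prefix "torne" already present; 4 new (k, a, r, o)
  "kadorrofen" → 10 new (k, a, d, o, r, r, o, f, e, n)
  "morvi" → 5 new (m, o, r, v, i)
  "karotormi" → prefix "ka" already present; 7 new (r, o, t, o, r, m, i)
  "kamordevi" → prefix "ka" already present; 7 new (m, o, r, d, e, v, i)
Total nodes = 8 + 4 + 10 + 5 + 7 + 7 = 41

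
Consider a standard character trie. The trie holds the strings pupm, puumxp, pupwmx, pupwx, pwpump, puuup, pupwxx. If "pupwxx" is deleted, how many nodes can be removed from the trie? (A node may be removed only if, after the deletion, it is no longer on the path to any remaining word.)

1

After clearing the end-marker at "pupwxx", prune upward until reaching a node still needed by another word.
The suffix "x" (1 node) is used only by "pupwxx"; "pupwx" is itself a stored word, so pruning stops there.
Nodes removed: 1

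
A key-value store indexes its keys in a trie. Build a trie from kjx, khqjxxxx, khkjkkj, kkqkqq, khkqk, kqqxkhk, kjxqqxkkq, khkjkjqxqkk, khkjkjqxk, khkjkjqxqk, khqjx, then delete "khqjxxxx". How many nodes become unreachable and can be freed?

3

After clearing the end-marker at "khqjxxxx", prune upward until reaching a node still needed by another word.
The suffix "xxx" (3 nodes) is used only by "khqjxxxx"; "khqjx" is itself a stored word, so pruning stops there.
Nodes removed: 3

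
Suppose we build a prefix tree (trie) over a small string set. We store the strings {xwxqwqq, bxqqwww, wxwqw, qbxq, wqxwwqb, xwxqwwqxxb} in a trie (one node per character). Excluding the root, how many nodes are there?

Insert word by word; a character creates a node only if that edge doesn't already exist:
  "xwxqwqq" → 7 new (x, w, x, q, w, q, q)
  "bxqqwww" → 7 new (b, x, q, q, w, w, w)
  "wxwqw" → 5 new (w, x, w, q, w)
  "qbxq" → 4 new (q, b, x, q)
  "wqxwwqb" → prefix "w" already present; 6 new (q, x, w, w, q, b)
  "xwxqwwqxxb" → prefix "xwxqw" already present; 5 new (w, q, x, x, b)
Total nodes = 7 + 7 + 5 + 4 + 6 + 5 = 34

34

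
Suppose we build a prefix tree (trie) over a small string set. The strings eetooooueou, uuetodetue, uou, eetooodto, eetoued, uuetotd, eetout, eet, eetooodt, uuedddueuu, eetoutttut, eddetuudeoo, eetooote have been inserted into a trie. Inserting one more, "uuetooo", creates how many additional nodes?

"uueto" is already a path in the trie; the remaining "oo" must be added.
So 7 − 5 = 2 new nodes.

2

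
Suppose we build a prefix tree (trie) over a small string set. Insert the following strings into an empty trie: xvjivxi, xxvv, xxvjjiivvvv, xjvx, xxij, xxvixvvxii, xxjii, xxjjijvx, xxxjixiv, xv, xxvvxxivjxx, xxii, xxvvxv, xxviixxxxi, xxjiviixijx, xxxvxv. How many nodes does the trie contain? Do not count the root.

For each word, the new-node count is its length minus the longest prefix already in the trie:
  "xvjivxi" → 7 new (x, v, j, i, v, x, i)
  "xxvv" → prefix "x" already present; 3 new (x, v, v)
  "xxvjjiivvvv" → prefix "xxv" already present; 8 new (j, j, i, i, v, v, v, v)
  "xjvx" → prefix "x" already present; 3 new (j, v, x)
  "xxij" → prefix "xx" already present; 2 new (i, j)
  "xxvixvvxii" → prefix "xxv" already present; 7 new (i, x, v, v, x, i, i)
  "xxjii" → prefix "xx" already present; 3 new (j, i, i)
  "xxjjijvx" → prefix "xxj" already present; 5 new (j, i, j, v, x)
  "xxxjixiv" → prefix "xx" already present; 6 new (x, j, i, x, i, v)
  "xv" → prefix "xv" already present; 0 new (none)
  "xxvvxxivjxx" → prefix "xxvv" already present; 7 new (x, x, i, v, j, x, x)
  "xxii" → prefix "xxi" already present; 1 new (i)
  "xxvvxv" → prefix "xxvvx" already present; 1 new (v)
  "xxviixxxxi" → prefix "xxvi" already present; 6 new (i, x, x, x, x, i)
  "xxjiviixijx" → prefix "xxji" already present; 7 new (v, i, i, x, i, j, x)
  "xxxvxv" → prefix "xxx" already present; 3 new (v, x, v)
Total nodes = 7 + 3 + 8 + 3 + 2 + 7 + 3 + 5 + 6 + 0 + 7 + 1 + 1 + 6 + 7 + 3 = 69

69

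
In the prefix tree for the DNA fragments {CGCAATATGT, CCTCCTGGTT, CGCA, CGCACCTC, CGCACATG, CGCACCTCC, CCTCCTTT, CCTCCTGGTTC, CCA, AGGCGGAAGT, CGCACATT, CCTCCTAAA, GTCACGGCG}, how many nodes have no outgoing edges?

10

Leaves are exactly the stored words that no other stored word extends.
Those words: "AGGCGGAAGT", "CCA", "CCTCCTAAA", "CCTCCTGGTTC", "CCTCCTTT", "CGCAATATGT", "CGCACATG", "CGCACATT", "CGCACCTCC", "GTCACGGCG"
Leaf count: 10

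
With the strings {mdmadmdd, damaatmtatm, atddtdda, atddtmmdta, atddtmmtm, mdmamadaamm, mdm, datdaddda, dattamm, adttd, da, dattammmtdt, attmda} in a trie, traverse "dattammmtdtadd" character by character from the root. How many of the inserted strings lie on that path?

3

Walk "dattammmtdtadd" from the root; an end-of-word marker is hit whenever a stored word is a prefix of "dattammmtdtadd".
Prefixes of the query that are stored words: "da", "dattamm", "dattammmtdt"
Count: 3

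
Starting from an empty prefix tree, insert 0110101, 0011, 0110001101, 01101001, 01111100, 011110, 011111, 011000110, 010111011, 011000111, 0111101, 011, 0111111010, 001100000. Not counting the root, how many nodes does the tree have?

Count nodes per top-level branch (shared prefixes stored once):
  '0'-branch (0011, 001100000, 010111011, 011, 011000110, 0110001101, 011000111, 01101001, 0110101, 011110, 0111101, 011111, 01111100, 0111111010): 42 nodes
Sum: 42

42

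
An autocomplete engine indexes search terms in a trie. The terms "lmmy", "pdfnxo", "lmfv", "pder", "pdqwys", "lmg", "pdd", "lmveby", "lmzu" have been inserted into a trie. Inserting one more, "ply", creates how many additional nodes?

Walking "ply" from the root, the first 1 characters ("p") follow existing edges; "l" is the first miss.
New nodes needed: |"ply"| − 1 = 3 − 1 = 2.

2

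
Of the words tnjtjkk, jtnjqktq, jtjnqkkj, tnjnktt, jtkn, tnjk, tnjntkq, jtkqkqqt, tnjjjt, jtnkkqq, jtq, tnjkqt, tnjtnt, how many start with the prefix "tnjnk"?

Traverse to the node for "tnjnk", then collect every word in that subtree.
Words under "tnjnk": tnjnktt
Count: 1

1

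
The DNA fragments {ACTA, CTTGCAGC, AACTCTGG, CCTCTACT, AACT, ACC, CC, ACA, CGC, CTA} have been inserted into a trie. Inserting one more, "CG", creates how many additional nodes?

0

Every character of "CG" already lies on an existing path (it is a prefix of some stored word).
No new nodes are needed: 0.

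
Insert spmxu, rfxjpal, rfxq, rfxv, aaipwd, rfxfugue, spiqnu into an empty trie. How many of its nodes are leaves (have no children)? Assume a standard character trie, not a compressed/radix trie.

7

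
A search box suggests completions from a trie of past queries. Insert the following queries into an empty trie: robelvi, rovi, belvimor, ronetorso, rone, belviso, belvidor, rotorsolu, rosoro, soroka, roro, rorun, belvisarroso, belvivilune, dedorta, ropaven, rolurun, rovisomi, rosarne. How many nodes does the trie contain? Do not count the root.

Insert word by word; a character creates a node only if that edge doesn't already exist:
  "robelvi" → 7 new (r, o, b, e, l, v, i)
  "rovi" → prefix "ro" already present; 2 new (v, i)
  "belvimor" → 8 new (b, e, l, v, i, m, o, r)
  "ronetorso" → prefix "ro" already present; 7 new (n, e, t, o, r, s, o)
  "rone" → prefix "rone" already present; 0 new (none)
  "belviso" → prefix "belvi" already present; 2 new (s, o)
  "belvidor" → prefix "belvi" already present; 3 new (d, o, r)
  "rotorsolu" → prefix "ro" already present; 7 new (t, o, r, s, o, l, u)
  "rosoro" → prefix "ro" already present; 4 new (s, o, r, o)
  "soroka" → 6 new (s, o, r, o, k, a)
  "roro" → prefix "ro" already present; 2 new (r, o)
  "rorun" → prefix "ror" already present; 2 new (u, n)
  "belvisarroso" → prefix "belvis" already present; 6 new (a, r, r, o, s, o)
  "belvivilune" → prefix "belvi" already present; 6 new (v, i, l, u, n, e)
  "dedorta" → 7 new (d, e, d, o, r, t, a)
  "ropaven" → prefix "ro" already present; 5 new (p, a, v, e, n)
  "rolurun" → prefix "ro" already present; 5 new (l, u, r, u, n)
  "rovisomi" → prefix "rovi" already present; 4 new (s, o, m, i)
  "rosarne" → prefix "ros" already present; 4 new (a, r, n, e)
Total nodes = 7 + 2 + 8 + 7 + 0 + 2 + 3 + 7 + 4 + 6 + 2 + 2 + 6 + 6 + 7 + 5 + 5 + 4 + 4 = 87

87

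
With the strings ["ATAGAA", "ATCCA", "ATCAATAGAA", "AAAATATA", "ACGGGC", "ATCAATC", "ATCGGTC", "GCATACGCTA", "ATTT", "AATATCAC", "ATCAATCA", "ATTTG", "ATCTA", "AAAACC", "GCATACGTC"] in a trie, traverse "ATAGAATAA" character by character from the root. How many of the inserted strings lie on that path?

1

Traverse "ATAGAATAA" character by character; count nodes along the way that are marked as word ends.
Prefixes of the query that are stored words: "ATAGAA"
Count: 1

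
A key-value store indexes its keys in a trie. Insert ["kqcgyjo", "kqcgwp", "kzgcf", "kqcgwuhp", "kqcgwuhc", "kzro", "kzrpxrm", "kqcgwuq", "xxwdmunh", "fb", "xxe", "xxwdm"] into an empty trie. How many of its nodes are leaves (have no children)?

11

A leaf is a node with no children — equivalently, the end of a word that is not a proper prefix of any other stored word.
Those words: "fb", "kqcgwp", "kqcgwuhc", "kqcgwuhp", "kqcgwuq", "kqcgyjo", "kzgcf", "kzro", "kzrpxrm", "xxe", "xxwdmunh"
Leaf count: 11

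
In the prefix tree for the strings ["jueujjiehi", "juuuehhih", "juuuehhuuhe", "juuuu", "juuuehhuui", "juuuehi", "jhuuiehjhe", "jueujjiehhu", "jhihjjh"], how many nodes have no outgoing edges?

Leaves are exactly the stored words that no other stored word extends.
Those words: "jhihjjh", "jhuuiehjhe", "jueujjiehhu", "jueujjiehi", "juuuehhih", "juuuehhuuhe", "juuuehhuui", "juuuehi", "juuuu"
Leaf count: 9

9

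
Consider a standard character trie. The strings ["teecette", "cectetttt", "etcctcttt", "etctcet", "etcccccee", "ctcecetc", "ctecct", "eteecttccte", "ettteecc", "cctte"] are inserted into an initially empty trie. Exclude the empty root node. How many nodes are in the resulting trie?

Insert word by word; a character creates a node only if that edge doesn't already exist:
  "teecette" → 8 new (t, e, e, c, e, t, t, e)
  "cectetttt" → 9 new (c, e, c, t, e, t, t, t, t)
  "etcctcttt" → 9 new (e, t, c, c, t, c, t, t, t)
  "etctcet" → prefix "etc" already present; 4 new (t, c, e, t)
  "etcccccee" → prefix "etcc" already present; 5 new (c, c, c, e, e)
  "ctcecetc" → prefix "c" already present; 7 new (t, c, e, c, e, t, c)
  "ctecct" → prefix "ct" already present; 4 new (e, c, c, t)
  "eteecttccte" → prefix "et" already present; 9 new (e, e, c, t, t, c, c, t, e)
  "ettteecc" → prefix "et" already present; 6 new (t, t, e, e, c, c)
  "cctte" → prefix "c" already present; 4 new (c, t, t, e)
Total nodes = 8 + 9 + 9 + 4 + 5 + 7 + 4 + 9 + 6 + 4 = 65

65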